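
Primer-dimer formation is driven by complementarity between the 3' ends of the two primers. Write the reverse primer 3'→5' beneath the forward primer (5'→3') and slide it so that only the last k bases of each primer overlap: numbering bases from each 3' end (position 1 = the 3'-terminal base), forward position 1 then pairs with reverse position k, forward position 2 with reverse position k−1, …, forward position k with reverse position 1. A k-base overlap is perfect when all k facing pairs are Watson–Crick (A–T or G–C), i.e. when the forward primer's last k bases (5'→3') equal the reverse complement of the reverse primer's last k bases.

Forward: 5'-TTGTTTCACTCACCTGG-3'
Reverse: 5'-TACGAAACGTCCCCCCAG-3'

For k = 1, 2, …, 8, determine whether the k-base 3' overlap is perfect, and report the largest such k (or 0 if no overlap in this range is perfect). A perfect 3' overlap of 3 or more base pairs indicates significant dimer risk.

Last 8 bases (5'→3') — forward …TCACCTGG, reverse …CCCCCCAG.
Reverse complement of the reverse primer's last 8 bases: CTGGGGGG; its first k bases are the reverse complement of the reverse primer's last k bases, so a perfect k-base overlap needs the forward primer's last k bases to equal them.
Comparing (forward last k vs required): k=1: G vs C ✗; k=2: GG vs CT ✗; k=3: TGG vs CTG ✗; k=4: CTGG vs CTGG ✓; k=5: CCTGG vs CTGGG ✗; k=6: ACCTGG vs CTGGGG ✗; k=7: CACCTGG vs CTGGGGG ✗; k=8: TCACCTGG vs CTGGGGGG ✗.
Only k = 4 is perfect, so the longest perfect 3' overlap is 4.

Longest perfect overlap: 4 complementary base pairs; significant dimer risk (threshold 3).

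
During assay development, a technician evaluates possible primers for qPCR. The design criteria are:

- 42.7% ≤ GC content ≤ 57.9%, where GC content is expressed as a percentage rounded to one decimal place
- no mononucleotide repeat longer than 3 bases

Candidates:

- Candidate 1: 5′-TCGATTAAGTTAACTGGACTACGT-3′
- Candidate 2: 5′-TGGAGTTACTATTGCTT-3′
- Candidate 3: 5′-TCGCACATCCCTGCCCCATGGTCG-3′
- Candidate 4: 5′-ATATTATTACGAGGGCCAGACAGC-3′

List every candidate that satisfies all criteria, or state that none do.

Candidate 1 (24 nt, A=7 T=8 G=5 C=4): GC 9/24 = 37.5%, outside 42.7–57.9% ✗; longest run = 2 ✓ — fails.
Candidate 2 (17 nt, A=3 T=8 G=4 C=2): GC 6/17 = 35.3%, outside 42.7–57.9% ✗; longest run = 2 ✓ — fails.
Candidate 3 (24 nt, A=3 T=5 G=5 C=11): GC 16/24 = 66.7%, outside 42.7–57.9% ✗; longest run = 4, exceeds 3 ✗ — fails.
Candidate 4 (24 nt, A=8 T=5 G=6 C=5): GC 11/24 = 45.8% ✓; longest run = 3 ✓ — passes.

Candidate 4 only.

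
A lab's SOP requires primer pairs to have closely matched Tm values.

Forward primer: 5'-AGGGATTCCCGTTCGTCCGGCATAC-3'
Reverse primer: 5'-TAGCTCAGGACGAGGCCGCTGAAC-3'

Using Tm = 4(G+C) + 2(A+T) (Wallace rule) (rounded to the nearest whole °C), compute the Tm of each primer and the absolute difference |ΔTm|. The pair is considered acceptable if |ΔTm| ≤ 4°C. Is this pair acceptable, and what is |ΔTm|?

|ΔTm| = 2°C; the pair is acceptable.

Forward: A=4 T=6 G=7 C=8 → Tm = 2·10 + 4·15 = 80°C.
Reverse: A=6 T=3 G=8 C=7 → Tm = 2·9 + 4·15 = 78°C.
|ΔTm| = |80 − 78| = 2°C, ≤ 4°C.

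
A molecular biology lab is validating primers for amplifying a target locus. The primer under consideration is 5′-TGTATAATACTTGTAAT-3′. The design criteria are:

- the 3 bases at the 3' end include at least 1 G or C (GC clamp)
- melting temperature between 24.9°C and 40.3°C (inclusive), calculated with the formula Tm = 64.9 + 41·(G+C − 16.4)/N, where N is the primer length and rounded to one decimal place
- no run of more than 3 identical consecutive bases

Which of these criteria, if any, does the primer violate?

Base counts: A=6, T=8, G=2, C=1 (length 17).
GC clamp: 3' end AAT has 0 G/C, need ≥1 ✗
Tm: Tm = 64.9 + 41·(3 − 16.4)/17 = 32.6°C ✓
homopolymer run: longest run = 2 ✓

Fails: GC clamp.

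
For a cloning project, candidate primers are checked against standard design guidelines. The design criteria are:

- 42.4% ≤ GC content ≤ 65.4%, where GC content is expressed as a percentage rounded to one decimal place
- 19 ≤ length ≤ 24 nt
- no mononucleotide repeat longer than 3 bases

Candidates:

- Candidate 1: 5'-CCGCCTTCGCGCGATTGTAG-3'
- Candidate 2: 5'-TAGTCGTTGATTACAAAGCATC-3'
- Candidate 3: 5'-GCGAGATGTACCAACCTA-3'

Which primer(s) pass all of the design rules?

Candidate 1 only.

Candidate 1 (20 nt, A=2 T=5 G=6 C=7): GC 13/20 = 65.0% ✓; length 20 ✓; longest run = 2 ✓ — passes.
Candidate 2 (22 nt, A=7 T=7 G=4 C=4): GC 8/22 = 36.4%, outside 42.4–65.4% ✗; length 22 ✓; longest run = 3 ✓ — fails.
Candidate 3 (18 nt, A=6 T=3 G=4 C=5): GC 9/18 = 50.0% ✓; length 18, outside 19–24 ✗; longest run = 2 ✓ — fails.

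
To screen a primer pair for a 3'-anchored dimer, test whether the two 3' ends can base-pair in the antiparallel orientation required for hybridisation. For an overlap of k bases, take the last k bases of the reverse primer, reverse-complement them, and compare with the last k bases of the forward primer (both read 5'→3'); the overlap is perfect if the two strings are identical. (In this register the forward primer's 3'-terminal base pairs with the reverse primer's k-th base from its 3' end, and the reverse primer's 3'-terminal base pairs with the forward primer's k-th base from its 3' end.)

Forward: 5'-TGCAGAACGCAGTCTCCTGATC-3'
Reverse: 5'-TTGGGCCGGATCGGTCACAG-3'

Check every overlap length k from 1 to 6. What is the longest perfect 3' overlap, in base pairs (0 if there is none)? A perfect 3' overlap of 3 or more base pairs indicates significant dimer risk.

Longest perfect overlap: 1 complementary base pair; below the dimer-risk threshold (threshold 3).

Last 6 bases (5'→3') — forward …CTGATC, reverse …TCACAG.
Reverse complement of the reverse primer's last 6 bases: CTGTGA; its first k bases are the reverse complement of the reverse primer's last k bases, so a perfect k-base overlap needs the forward primer's last k bases to equal them.
Comparing (forward last k vs required): k=1: C vs C ✓; k=2: TC vs CT ✗; k=3: ATC vs CTG ✗; k=4: GATC vs CTGT ✗; k=5: TGATC vs CTGTG ✗; k=6: CTGATC vs CTGTGA ✗.
Only k = 1 is perfect, so the longest perfect 3' overlap is 1.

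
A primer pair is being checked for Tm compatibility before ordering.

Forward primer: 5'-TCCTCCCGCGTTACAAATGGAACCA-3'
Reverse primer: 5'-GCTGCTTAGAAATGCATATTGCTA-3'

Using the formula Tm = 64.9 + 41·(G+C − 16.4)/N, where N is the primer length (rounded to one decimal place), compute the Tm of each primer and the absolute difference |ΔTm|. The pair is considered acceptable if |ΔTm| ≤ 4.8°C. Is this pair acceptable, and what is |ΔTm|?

Forward: G+C = 13, N = 25 → Tm = 64.9 + 41·(13 − 16.4)/25 = 59.3°C.
Reverse: G+C = 9, N = 24 → Tm = 64.9 + 41·(9 − 16.4)/24 = 52.3°C.
|ΔTm| = |59.3 − 52.3| = 7.0°C, > 4.8°C.

|ΔTm| = 7.0°C; the pair is not acceptable.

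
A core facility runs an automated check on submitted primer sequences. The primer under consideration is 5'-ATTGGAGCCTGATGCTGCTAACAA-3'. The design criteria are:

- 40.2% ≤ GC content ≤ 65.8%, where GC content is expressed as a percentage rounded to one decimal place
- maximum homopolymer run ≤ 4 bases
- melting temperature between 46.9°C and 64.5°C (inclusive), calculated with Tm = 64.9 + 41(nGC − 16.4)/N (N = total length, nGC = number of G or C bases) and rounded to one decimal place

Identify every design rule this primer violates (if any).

Meets all criteria.

Base counts: A=7, T=6, G=6, C=5 (length 24).
GC content: GC 11/24 = 45.8% ✓
homopolymer run: longest run = 2 ✓
Tm: Tm = 64.9 + 41·(11 − 16.4)/24 = 55.7°C ✓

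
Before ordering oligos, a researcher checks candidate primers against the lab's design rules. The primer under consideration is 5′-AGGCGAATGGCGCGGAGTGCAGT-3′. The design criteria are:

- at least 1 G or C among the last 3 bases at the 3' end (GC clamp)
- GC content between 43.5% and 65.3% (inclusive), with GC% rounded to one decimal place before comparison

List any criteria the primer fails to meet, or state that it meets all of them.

Meets all criteria.

Base counts: A=5, T=3, G=11, C=4 (length 23).
GC clamp: 3' end AGT has 1 G/C ✓
GC content: GC 15/23 = 65.2% ✓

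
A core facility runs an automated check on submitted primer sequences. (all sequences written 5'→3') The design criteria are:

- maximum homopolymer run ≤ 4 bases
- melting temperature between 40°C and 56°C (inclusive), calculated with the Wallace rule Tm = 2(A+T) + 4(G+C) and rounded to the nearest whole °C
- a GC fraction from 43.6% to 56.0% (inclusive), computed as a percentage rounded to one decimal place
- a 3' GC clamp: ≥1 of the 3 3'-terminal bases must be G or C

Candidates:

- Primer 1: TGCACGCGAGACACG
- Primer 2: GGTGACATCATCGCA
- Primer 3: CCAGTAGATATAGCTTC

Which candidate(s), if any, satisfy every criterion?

Primer 2 only.

Primer 1 (15 nt, A=4 T=1 G=5 C=5): longest run = 1 ✓; Tm = 2·5 + 4·10 = 50°C ✓; GC 10/15 = 66.7%, outside 43.6–56.0% ✗; 3' end ACG has 2 G/C ✓ — fails.
Primer 2 (15 nt, A=4 T=3 G=4 C=4): longest run = 2 ✓; Tm = 2·7 + 4·8 = 46°C ✓; GC 8/15 = 53.3% ✓; 3' end GCA has 2 G/C ✓ — passes.
Primer 3 (17 nt, A=5 T=5 G=3 C=4): longest run = 2 ✓; Tm = 2·10 + 4·7 = 48°C ✓; GC 7/17 = 41.2%, outside 43.6–56.0% ✗; 3' end TTC has 1 G/C ✓ — fails.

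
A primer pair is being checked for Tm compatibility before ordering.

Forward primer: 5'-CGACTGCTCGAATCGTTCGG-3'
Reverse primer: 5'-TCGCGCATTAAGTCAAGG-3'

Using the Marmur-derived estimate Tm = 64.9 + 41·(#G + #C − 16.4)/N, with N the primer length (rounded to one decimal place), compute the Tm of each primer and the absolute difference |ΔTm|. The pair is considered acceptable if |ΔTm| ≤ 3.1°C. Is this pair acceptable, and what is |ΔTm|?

Forward: G+C = 12, N = 20 → Tm = 64.9 + 41·(12 − 16.4)/20 = 55.9°C.
Reverse: G+C = 9, N = 18 → Tm = 64.9 + 41·(9 − 16.4)/18 = 48.0°C.
|ΔTm| = |55.9 − 48.0| = 7.9°C, > 3.1°C.

|ΔTm| = 7.9°C; the pair is not acceptable.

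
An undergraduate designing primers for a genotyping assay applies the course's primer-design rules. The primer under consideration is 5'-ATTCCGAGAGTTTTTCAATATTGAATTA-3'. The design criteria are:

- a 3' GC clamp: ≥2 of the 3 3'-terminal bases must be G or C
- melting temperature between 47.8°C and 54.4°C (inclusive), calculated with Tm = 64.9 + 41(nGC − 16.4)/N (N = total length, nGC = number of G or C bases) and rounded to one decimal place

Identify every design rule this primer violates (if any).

Base counts: A=9, T=12, G=4, C=3 (length 28).
GC clamp: 3' end TTA has 0 G/C, need ≥2 ✗
Tm: Tm = 64.9 + 41·(7 − 16.4)/28 = 51.1°C ✓

Fails: GC clamp.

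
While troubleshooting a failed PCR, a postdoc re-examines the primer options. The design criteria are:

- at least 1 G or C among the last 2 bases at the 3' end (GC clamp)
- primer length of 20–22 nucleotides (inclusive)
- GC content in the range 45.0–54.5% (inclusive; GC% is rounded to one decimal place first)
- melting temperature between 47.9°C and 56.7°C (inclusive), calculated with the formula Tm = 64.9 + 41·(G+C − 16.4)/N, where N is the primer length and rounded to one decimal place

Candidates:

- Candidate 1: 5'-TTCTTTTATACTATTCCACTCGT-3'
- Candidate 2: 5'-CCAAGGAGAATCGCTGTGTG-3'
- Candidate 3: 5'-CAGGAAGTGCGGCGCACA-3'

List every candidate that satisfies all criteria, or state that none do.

None of the candidates satisfy all criteria.

Candidate 1 (23 nt, A=4 T=12 G=1 C=6): 3' end GT has 1 G/C ✓; length 23, outside 20–22 ✗; GC 7/23 = 30.4%, outside 45.0–54.5% ✗; Tm = 64.9 + 41·(7 − 16.4)/23 = 48.1°C ✓ — fails.
Candidate 2 (20 nt, A=5 T=4 G=7 C=4): 3' end TG has 1 G/C ✓; length 20 ✓; GC 11/20 = 55.0%, outside 45.0–54.5% ✗; Tm = 64.9 + 41·(11 − 16.4)/20 = 53.8°C ✓ — fails.
Candidate 3 (18 nt, A=5 T=1 G=7 C=5): 3' end CA has 1 G/C ✓; length 18, outside 20–22 ✗; GC 12/18 = 66.7%, outside 45.0–54.5% ✗; Tm = 64.9 + 41·(12 − 16.4)/18 = 54.9°C ✓ — fails.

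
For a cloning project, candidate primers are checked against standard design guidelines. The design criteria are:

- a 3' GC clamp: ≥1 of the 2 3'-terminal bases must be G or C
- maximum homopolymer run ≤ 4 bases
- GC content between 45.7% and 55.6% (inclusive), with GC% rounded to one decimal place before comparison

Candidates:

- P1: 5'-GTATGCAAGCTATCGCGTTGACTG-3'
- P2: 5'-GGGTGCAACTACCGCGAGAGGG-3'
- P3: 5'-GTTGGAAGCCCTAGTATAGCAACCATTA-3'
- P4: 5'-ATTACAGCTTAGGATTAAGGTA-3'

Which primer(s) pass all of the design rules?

P1 only.

P1 (24 nt, A=5 T=7 G=7 C=5): 3' end TG has 1 G/C ✓; longest run = 2 ✓; GC 12/24 = 50.0% ✓ — passes.
P2 (22 nt, A=5 T=2 G=10 C=5): 3' end GG has 2 G/C ✓; longest run = 3 ✓; GC 15/22 = 68.2%, outside 45.7–55.6% ✗ — fails.
P3 (28 nt, A=9 T=7 G=6 C=6): 3' end TA has 0 G/C, need ≥1 ✗; longest run = 3 ✓; GC 12/28 = 42.9%, outside 45.7–55.6% ✗ — fails.
P4 (22 nt, A=8 T=7 G=5 C=2): 3' end TA has 0 G/C, need ≥1 ✗; longest run = 2 ✓; GC 7/22 = 31.8%, outside 45.7–55.6% ✗ — fails.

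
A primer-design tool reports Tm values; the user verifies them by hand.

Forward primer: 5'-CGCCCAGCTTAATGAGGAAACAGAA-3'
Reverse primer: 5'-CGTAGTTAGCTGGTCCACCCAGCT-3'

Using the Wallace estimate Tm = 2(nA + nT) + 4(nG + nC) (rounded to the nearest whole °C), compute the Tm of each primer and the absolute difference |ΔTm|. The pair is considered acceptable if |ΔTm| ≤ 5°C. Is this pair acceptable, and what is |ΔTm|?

|ΔTm| = 2°C; the pair is acceptable.

Forward: A=10 T=3 G=6 C=6 → Tm = 2·13 + 4·12 = 74°C.
Reverse: A=4 T=6 G=6 C=8 → Tm = 2·10 + 4·14 = 76°C.
|ΔTm| = |74 − 76| = 2°C, ≤ 5°C.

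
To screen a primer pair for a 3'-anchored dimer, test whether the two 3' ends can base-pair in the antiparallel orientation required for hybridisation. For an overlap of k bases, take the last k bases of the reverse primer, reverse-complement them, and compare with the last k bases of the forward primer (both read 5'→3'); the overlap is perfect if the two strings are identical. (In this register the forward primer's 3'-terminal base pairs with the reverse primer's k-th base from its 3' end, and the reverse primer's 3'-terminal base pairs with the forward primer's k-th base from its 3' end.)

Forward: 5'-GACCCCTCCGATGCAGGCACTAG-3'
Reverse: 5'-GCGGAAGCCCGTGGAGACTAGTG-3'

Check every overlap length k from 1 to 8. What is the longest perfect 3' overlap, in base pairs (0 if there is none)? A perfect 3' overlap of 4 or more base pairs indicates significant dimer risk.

Longest perfect overlap: 6 complementary base pairs; significant dimer risk (threshold 4).

Last 8 bases (5'→3') — forward …GGCACTAG, reverse …GACTAGTG.
Reverse complement of the reverse primer's last 8 bases: CACTAGTC; its first k bases are the reverse complement of the reverse primer's last k bases, so a perfect k-base overlap needs the forward primer's last k bases to equal them.
Comparing (forward last k vs required): k=1: G vs C ✗; k=2: AG vs CA ✗; k=3: TAG vs CAC ✗; k=4: CTAG vs CACT ✗; k=5: ACTAG vs CACTA ✗; k=6: CACTAG vs CACTAG ✓; k=7: GCACTAG vs CACTAGT ✗; k=8: GGCACTAG vs CACTAGTC ✗.
Only k = 6 is perfect, so the longest perfect 3' overlap is 6.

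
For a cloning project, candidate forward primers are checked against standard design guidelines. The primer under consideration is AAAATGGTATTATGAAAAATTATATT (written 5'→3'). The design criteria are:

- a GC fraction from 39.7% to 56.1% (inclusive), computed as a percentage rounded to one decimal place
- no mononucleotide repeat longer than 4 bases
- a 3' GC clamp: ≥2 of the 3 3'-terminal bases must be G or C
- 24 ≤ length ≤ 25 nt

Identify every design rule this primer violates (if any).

Fails: GC content, homopolymer run, GC clamp, length.

Base counts: A=13, T=10, G=3, C=0 (length 26).
GC content: GC 3/26 = 11.5%, outside 39.7–56.1% ✗
homopolymer run: longest run = 5, exceeds 4 ✗
GC clamp: 3' end ATT has 0 G/C, need ≥2 ✗
length: length 26, outside 24–25 ✗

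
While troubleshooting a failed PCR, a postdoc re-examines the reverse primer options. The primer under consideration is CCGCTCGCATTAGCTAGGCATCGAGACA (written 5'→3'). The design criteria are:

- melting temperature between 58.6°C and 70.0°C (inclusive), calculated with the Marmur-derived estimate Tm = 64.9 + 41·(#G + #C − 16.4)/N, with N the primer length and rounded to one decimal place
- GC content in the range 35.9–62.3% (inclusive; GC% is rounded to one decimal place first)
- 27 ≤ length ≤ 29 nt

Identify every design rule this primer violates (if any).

Base counts: A=7, T=5, G=7, C=9 (length 28).
Tm: Tm = 64.9 + 41·(16 − 16.4)/28 = 64.3°C ✓
GC content: GC 16/28 = 57.1% ✓
length: length 28 ✓

Meets all criteria.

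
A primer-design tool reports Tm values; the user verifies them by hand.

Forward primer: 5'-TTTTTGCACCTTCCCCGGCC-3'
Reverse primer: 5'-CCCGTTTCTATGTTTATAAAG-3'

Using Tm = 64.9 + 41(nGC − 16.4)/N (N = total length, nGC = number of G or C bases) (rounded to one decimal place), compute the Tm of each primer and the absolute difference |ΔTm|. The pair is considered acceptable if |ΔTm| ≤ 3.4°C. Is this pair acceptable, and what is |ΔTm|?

Forward: G+C = 12, N = 20 → Tm = 64.9 + 41·(12 − 16.4)/20 = 55.9°C.
Reverse: G+C = 7, N = 21 → Tm = 64.9 + 41·(7 − 16.4)/21 = 46.5°C.
|ΔTm| = |55.9 − 46.5| = 9.4°C, > 3.4°C.

|ΔTm| = 9.4°C; the pair is not acceptable.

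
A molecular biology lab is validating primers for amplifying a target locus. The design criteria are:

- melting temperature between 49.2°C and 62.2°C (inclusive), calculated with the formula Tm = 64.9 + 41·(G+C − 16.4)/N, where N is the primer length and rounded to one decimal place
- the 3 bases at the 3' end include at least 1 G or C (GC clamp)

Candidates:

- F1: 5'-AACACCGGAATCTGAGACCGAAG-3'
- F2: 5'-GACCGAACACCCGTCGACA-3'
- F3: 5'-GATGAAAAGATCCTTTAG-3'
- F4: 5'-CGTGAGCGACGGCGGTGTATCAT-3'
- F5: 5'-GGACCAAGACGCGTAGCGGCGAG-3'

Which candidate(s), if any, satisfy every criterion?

F1 (23 nt, A=9 T=2 G=6 C=6): Tm = 64.9 + 41·(12 − 16.4)/23 = 57.1°C ✓; 3' end AAG has 1 G/C ✓ — passes.
F2 (19 nt, A=6 T=1 G=4 C=8): Tm = 64.9 + 41·(12 − 16.4)/19 = 55.4°C ✓; 3' end ACA has 1 G/C ✓ — passes.
F3 (18 nt, A=7 T=5 G=4 C=2): Tm = 64.9 + 41·(6 − 16.4)/18 = 41.2°C, outside 49.2–62.2°C ✗; 3' end TAG has 1 G/C ✓ — fails.
F4 (23 nt, A=4 T=5 G=9 C=5): Tm = 64.9 + 41·(14 − 16.4)/23 = 60.6°C ✓; 3' end CAT has 1 G/C ✓ — passes.
F5 (23 nt, A=6 T=1 G=10 C=6): Tm = 64.9 + 41·(16 − 16.4)/23 = 64.2°C, outside 49.2–62.2°C ✗; 3' end GAG has 2 G/C ✓ — fails.

F1, F2 and F4.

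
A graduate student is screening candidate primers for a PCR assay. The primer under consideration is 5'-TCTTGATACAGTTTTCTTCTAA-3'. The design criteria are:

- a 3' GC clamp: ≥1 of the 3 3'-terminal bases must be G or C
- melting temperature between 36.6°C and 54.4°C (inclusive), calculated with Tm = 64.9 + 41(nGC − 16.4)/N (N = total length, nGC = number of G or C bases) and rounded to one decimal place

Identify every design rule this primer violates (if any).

Base counts: A=5, T=11, G=2, C=4 (length 22).
GC clamp: 3' end TAA has 0 G/C, need ≥1 ✗
Tm: Tm = 64.9 + 41·(6 − 16.4)/22 = 45.5°C ✓

Fails: GC clamp.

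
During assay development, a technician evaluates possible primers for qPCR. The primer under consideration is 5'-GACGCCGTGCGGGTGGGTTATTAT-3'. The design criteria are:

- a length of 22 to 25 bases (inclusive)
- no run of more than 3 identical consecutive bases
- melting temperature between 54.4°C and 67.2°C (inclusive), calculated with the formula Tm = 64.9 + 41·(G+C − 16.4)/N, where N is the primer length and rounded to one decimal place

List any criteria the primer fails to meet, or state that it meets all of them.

Base counts: A=3, T=7, G=10, C=4 (length 24).
length: length 24 ✓
homopolymer run: longest run = 3 ✓
Tm: Tm = 64.9 + 41·(14 − 16.4)/24 = 60.8°C ✓

Meets all criteria.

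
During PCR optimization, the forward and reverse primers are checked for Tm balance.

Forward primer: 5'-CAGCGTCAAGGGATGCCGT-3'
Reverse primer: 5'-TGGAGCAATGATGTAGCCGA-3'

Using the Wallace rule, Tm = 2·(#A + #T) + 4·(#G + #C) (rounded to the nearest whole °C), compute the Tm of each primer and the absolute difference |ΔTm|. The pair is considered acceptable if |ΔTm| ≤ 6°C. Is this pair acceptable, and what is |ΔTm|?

Forward: A=4 T=3 G=7 C=5 → Tm = 2·7 + 4·12 = 62°C.
Reverse: A=6 T=4 G=7 C=3 → Tm = 2·10 + 4·10 = 60°C.
|ΔTm| = |62 − 60| = 2°C, ≤ 6°C.

|ΔTm| = 2°C; the pair is acceptable.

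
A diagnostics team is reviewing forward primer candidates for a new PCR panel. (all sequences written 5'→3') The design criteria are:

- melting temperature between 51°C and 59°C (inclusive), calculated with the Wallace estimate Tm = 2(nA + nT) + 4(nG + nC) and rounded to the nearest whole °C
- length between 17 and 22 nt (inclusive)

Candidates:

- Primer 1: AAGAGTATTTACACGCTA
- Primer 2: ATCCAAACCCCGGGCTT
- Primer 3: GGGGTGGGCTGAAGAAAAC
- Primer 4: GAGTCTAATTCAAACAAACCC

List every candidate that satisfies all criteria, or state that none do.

Primer 1 (18 nt, A=7 T=5 G=3 C=3): Tm = 2·12 + 4·6 = 48°C, outside 51–59°C ✗; length 18 ✓ — fails.
Primer 2 (17 nt, A=4 T=3 G=3 C=7): Tm = 2·7 + 4·10 = 54°C ✓; length 17 ✓ — passes.
Primer 3 (19 nt, A=6 T=2 G=9 C=2): Tm = 2·8 + 4·11 = 60°C, outside 51–59°C ✗; length 19 ✓ — fails.
Primer 4 (21 nt, A=9 T=4 G=2 C=6): Tm = 2·13 + 4·8 = 58°C ✓; length 21 ✓ — passes.

Primer 2 and Primer 4.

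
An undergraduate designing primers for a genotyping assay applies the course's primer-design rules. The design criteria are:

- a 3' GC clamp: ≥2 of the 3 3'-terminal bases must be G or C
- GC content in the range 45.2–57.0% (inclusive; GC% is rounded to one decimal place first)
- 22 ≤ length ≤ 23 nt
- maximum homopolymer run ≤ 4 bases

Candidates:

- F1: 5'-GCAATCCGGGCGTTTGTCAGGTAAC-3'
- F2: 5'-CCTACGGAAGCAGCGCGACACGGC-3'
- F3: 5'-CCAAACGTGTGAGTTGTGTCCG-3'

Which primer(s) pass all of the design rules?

F3 only.

F1 (25 nt, A=5 T=6 G=8 C=6): 3' end AAC has 1 G/C, need ≥2 ✗; GC 14/25 = 56.0% ✓; length 25, outside 22–23 ✗; longest run = 3 ✓ — fails.
F2 (24 nt, A=6 T=1 G=8 C=9): 3' end GGC has 3 G/C ✓; GC 17/24 = 70.8%, outside 45.2–57.0% ✗; length 24, outside 22–23 ✗; longest run = 2 ✓ — fails.
F3 (22 nt, A=4 T=6 G=7 C=5): 3' end CCG has 3 G/C ✓; GC 12/22 = 54.5% ✓; length 22 ✓; longest run = 3 ✓ — passes.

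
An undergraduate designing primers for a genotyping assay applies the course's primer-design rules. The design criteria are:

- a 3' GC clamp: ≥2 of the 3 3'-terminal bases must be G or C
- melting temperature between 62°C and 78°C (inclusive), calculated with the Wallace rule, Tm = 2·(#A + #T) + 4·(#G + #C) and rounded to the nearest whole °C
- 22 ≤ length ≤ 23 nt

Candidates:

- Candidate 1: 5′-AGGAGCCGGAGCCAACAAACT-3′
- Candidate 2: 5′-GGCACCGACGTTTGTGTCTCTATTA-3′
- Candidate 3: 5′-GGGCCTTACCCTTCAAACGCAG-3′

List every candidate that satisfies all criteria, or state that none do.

Candidate 1 (21 nt, A=8 T=1 G=6 C=6): 3' end ACT has 1 G/C, need ≥2 ✗; Tm = 2·9 + 4·12 = 66°C ✓; length 21, outside 22–23 ✗ — fails.
Candidate 2 (25 nt, A=4 T=9 G=6 C=6): 3' end TTA has 0 G/C, need ≥2 ✗; Tm = 2·13 + 4·12 = 74°C ✓; length 25, outside 22–23 ✗ — fails.
Candidate 3 (22 nt, A=5 T=4 G=5 C=8): 3' end CAG has 2 G/C ✓; Tm = 2·9 + 4·13 = 70°C ✓; length 22 ✓ — passes.

Candidate 3 only.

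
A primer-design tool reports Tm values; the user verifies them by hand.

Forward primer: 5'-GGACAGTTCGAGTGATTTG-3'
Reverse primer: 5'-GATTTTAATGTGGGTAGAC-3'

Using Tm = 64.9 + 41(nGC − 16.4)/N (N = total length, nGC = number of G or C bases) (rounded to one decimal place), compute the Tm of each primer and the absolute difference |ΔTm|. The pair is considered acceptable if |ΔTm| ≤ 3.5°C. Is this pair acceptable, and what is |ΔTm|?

|ΔTm| = 4.3°C; the pair is not acceptable.

Forward: G+C = 9, N = 19 → Tm = 64.9 + 41·(9 − 16.4)/19 = 48.9°C.
Reverse: G+C = 7, N = 19 → Tm = 64.9 + 41·(7 − 16.4)/19 = 44.6°C.
|ΔTm| = |48.9 − 44.6| = 4.3°C, > 3.5°C.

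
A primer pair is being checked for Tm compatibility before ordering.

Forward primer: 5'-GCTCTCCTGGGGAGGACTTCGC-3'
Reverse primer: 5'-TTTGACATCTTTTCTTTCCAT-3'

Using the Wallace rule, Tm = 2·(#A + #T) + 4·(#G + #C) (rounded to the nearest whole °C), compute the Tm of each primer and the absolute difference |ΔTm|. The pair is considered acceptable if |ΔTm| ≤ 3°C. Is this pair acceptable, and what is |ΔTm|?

|ΔTm| = 20°C; the pair is not acceptable.

Forward: A=2 T=5 G=8 C=7 → Tm = 2·7 + 4·15 = 74°C.
Reverse: A=3 T=12 G=1 C=5 → Tm = 2·15 + 4·6 = 54°C.
|ΔTm| = |74 − 54| = 20°C, > 3°C.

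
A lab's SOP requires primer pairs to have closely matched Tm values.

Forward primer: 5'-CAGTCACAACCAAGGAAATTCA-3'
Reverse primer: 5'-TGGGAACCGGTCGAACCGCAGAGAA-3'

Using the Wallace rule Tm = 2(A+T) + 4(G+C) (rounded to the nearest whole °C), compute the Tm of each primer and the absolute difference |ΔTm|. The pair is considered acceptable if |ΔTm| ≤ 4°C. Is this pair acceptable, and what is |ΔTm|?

|ΔTm| = 18°C; the pair is not acceptable.

Forward: A=10 T=3 G=3 C=6 → Tm = 2·13 + 4·9 = 62°C.
Reverse: A=8 T=2 G=9 C=6 → Tm = 2·10 + 4·15 = 80°C.
|ΔTm| = |62 − 80| = 18°C, > 4°C.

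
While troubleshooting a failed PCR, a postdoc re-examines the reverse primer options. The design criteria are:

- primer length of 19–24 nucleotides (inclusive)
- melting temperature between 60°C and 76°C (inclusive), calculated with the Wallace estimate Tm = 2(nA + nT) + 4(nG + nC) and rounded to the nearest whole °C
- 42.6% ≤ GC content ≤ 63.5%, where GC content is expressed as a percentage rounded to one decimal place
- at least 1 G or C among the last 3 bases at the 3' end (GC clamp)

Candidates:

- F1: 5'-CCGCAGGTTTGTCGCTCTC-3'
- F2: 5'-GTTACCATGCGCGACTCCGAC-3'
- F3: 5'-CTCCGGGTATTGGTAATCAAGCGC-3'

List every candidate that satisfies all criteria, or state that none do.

F1 (19 nt, A=1 T=6 G=5 C=7): length 19 ✓; Tm = 2·7 + 4·12 = 62°C ✓; GC 12/19 = 63.2% ✓; 3' end CTC has 2 G/C ✓ — passes.
F2 (21 nt, A=4 T=4 G=5 C=8): length 21 ✓; Tm = 2·8 + 4·13 = 68°C ✓; GC 13/21 = 61.9% ✓; 3' end GAC has 2 G/C ✓ — passes.
F3 (24 nt, A=5 T=6 G=7 C=6): length 24 ✓; Tm = 2·11 + 4·13 = 74°C ✓; GC 13/24 = 54.2% ✓; 3' end CGC has 3 G/C ✓ — passes.

F1, F2 and F3.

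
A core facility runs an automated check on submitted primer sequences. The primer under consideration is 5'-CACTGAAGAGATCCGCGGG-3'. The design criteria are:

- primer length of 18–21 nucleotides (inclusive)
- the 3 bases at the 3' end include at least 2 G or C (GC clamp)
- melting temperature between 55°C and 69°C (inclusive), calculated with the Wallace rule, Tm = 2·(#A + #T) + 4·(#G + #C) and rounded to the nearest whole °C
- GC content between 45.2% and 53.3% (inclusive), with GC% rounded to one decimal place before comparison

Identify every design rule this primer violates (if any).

Fails: GC content.

Base counts: A=5, T=2, G=7, C=5 (length 19).
length: length 19 ✓
GC clamp: 3' end GGG has 3 G/C ✓
Tm: Tm = 2·7 + 4·12 = 62°C ✓
GC content: GC 12/19 = 63.2%, outside 45.2–53.3% ✗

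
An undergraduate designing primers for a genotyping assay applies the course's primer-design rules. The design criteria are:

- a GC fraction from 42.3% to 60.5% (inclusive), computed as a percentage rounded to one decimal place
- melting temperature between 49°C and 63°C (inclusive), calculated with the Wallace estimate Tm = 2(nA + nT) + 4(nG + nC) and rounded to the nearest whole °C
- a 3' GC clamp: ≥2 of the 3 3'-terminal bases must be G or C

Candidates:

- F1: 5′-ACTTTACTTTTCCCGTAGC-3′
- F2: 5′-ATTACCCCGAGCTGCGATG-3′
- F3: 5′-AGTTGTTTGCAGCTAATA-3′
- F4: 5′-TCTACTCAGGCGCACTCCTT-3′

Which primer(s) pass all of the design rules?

None of the candidates satisfy all criteria.

F1 (19 nt, A=3 T=8 G=2 C=6): GC 8/19 = 42.1%, outside 42.3–60.5% ✗; Tm = 2·11 + 4·8 = 54°C ✓; 3' end AGC has 2 G/C ✓ — fails.
F2 (19 nt, A=4 T=4 G=5 C=6): GC 11/19 = 57.9% ✓; Tm = 2·8 + 4·11 = 60°C ✓; 3' end ATG has 1 G/C, need ≥2 ✗ — fails.
F3 (18 nt, A=5 T=7 G=4 C=2): GC 6/18 = 33.3%, outside 42.3–60.5% ✗; Tm = 2·12 + 4·6 = 48°C, outside 49–63°C ✗; 3' end ATA has 0 G/C, need ≥2 ✗ — fails.
F4 (20 nt, A=3 T=6 G=3 C=8): GC 11/20 = 55.0% ✓; Tm = 2·9 + 4·11 = 62°C ✓; 3' end CTT has 1 G/C, need ≥2 ✗ — fails.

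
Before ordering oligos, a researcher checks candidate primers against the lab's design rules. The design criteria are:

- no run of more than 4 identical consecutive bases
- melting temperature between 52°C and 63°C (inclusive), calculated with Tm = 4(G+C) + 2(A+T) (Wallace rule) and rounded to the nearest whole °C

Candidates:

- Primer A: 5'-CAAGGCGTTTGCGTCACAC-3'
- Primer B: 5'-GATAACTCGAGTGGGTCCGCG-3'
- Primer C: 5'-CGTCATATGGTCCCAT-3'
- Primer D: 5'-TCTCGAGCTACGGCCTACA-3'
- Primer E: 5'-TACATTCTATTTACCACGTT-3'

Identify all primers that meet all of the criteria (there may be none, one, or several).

Primer A, Primer D and Primer E.

Primer A (19 nt, A=4 T=4 G=5 C=6): longest run = 3 ✓; Tm = 2·8 + 4·11 = 60°C ✓ — passes.
Primer B (21 nt, A=4 T=4 G=8 C=5): longest run = 3 ✓; Tm = 2·8 + 4·13 = 68°C, outside 52–63°C ✗ — fails.
Primer C (16 nt, A=3 T=5 G=3 C=5): longest run = 3 ✓; Tm = 2·8 + 4·8 = 48°C, outside 52–63°C ✗ — fails.
Primer D (19 nt, A=4 T=4 G=4 C=7): longest run = 2 ✓; Tm = 2·8 + 4·11 = 60°C ✓ — passes.
Primer E (20 nt, A=5 T=9 G=1 C=5): longest run = 3 ✓; Tm = 2·14 + 4·6 = 52°C ✓ — passes.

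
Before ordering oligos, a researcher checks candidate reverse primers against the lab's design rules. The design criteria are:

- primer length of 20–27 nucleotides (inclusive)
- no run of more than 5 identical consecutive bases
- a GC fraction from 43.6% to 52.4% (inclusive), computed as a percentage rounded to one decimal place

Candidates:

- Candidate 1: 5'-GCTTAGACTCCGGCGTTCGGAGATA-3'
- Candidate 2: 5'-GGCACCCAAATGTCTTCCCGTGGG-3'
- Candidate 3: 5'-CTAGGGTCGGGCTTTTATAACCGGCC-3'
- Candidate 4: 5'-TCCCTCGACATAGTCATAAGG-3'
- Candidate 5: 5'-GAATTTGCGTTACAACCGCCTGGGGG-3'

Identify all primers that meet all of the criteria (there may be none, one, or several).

Candidate 1 (25 nt, A=5 T=6 G=8 C=6): length 25 ✓; longest run = 2 ✓; GC 14/25 = 56.0%, outside 43.6–52.4% ✗ — fails.
Candidate 2 (24 nt, A=4 T=5 G=7 C=8): length 24 ✓; longest run = 3 ✓; GC 15/24 = 62.5%, outside 43.6–52.4% ✗ — fails.
Candidate 3 (26 nt, A=4 T=7 G=8 C=7): length 26 ✓; longest run = 4 ✓; GC 15/26 = 57.7%, outside 43.6–52.4% ✗ — fails.
Candidate 4 (21 nt, A=6 T=5 G=4 C=6): length 21 ✓; longest run = 3 ✓; GC 10/21 = 47.6% ✓ — passes.
Candidate 5 (26 nt, A=5 T=6 G=9 C=6): length 26 ✓; longest run = 5 ✓; GC 15/26 = 57.7%, outside 43.6–52.4% ✗ — fails.

Candidate 4 only.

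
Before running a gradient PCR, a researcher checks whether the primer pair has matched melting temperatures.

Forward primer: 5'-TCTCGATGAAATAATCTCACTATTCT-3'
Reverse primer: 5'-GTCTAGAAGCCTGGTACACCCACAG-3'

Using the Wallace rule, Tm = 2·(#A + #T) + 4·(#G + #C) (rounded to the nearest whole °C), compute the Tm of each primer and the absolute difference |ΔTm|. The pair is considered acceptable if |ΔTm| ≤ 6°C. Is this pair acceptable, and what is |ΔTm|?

Forward: A=8 T=10 G=2 C=6 → Tm = 2·18 + 4·8 = 68°C.
Reverse: A=7 T=4 G=6 C=8 → Tm = 2·11 + 4·14 = 78°C.
|ΔTm| = |68 − 78| = 10°C, > 6°C.

|ΔTm| = 10°C; the pair is not acceptable.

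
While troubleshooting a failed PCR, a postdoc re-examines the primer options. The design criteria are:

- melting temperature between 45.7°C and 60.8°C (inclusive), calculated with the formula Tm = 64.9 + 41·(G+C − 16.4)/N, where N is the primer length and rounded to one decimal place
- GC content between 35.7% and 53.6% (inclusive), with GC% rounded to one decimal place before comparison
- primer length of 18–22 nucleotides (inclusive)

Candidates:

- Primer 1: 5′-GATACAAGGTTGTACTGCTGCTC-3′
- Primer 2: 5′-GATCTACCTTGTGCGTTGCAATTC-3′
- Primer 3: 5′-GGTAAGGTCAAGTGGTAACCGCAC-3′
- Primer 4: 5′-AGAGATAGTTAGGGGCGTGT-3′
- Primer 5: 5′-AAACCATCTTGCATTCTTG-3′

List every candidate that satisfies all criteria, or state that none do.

Primer 1 (23 nt, A=5 T=7 G=6 C=5): Tm = 64.9 + 41·(11 − 16.4)/23 = 55.3°C ✓; GC 11/23 = 47.8% ✓; length 23, outside 18–22 ✗ — fails.
Primer 2 (24 nt, A=4 T=9 G=5 C=6): Tm = 64.9 + 41·(11 − 16.4)/24 = 55.7°C ✓; GC 11/24 = 45.8% ✓; length 24, outside 18–22 ✗ — fails.
Primer 3 (24 nt, A=7 T=4 G=8 C=5): Tm = 64.9 + 41·(13 − 16.4)/24 = 59.1°C ✓; GC 13/24 = 54.2%, outside 35.7–53.6% ✗; length 24, outside 18–22 ✗ — fails.
Primer 4 (20 nt, A=5 T=5 G=9 C=1): Tm = 64.9 + 41·(10 − 16.4)/20 = 51.8°C ✓; GC 10/20 = 50.0% ✓; length 20 ✓ — passes.
Primer 5 (19 nt, A=5 T=7 G=2 C=5): Tm = 64.9 + 41·(7 − 16.4)/19 = 44.6°C, outside 45.7–60.8°C ✗; GC 7/19 = 36.8% ✓; length 19 ✓ — fails.

Primer 4 only.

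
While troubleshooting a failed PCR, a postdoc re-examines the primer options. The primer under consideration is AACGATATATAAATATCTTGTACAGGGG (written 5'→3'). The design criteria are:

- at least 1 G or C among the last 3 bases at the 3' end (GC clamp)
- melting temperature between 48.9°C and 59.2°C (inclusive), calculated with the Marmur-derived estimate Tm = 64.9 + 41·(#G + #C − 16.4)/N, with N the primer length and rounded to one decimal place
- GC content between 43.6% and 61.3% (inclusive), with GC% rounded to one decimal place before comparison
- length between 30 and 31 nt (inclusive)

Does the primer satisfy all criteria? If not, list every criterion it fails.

Base counts: A=11, T=8, G=6, C=3 (length 28).
GC clamp: 3' end GGG has 3 G/C ✓
Tm: Tm = 64.9 + 41·(9 − 16.4)/28 = 54.1°C ✓
GC content: GC 9/28 = 32.1%, outside 43.6–61.3% ✗
length: length 28, outside 30–31 ✗

Fails: GC content, length.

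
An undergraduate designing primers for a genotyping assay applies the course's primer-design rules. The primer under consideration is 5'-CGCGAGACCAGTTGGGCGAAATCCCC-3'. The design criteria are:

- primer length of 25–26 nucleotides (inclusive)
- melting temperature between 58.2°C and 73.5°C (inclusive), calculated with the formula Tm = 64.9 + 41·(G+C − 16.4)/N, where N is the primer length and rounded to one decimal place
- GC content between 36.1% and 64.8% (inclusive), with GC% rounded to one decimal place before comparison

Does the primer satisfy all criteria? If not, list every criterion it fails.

Fails: GC content.

Base counts: A=6, T=3, G=8, C=9 (length 26).
length: length 26 ✓
Tm: Tm = 64.9 + 41·(17 − 16.4)/26 = 65.8°C ✓
GC content: GC 17/26 = 65.4%, outside 36.1–64.8% ✗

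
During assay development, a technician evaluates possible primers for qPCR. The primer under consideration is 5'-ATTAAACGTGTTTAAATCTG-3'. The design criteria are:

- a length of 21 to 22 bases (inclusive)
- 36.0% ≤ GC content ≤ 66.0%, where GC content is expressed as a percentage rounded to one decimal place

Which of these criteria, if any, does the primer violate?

Base counts: A=7, T=8, G=3, C=2 (length 20).
length: length 20, outside 21–22 ✗
GC content: GC 5/20 = 25.0%, outside 36.0–66.0% ✗

Fails: length, GC content.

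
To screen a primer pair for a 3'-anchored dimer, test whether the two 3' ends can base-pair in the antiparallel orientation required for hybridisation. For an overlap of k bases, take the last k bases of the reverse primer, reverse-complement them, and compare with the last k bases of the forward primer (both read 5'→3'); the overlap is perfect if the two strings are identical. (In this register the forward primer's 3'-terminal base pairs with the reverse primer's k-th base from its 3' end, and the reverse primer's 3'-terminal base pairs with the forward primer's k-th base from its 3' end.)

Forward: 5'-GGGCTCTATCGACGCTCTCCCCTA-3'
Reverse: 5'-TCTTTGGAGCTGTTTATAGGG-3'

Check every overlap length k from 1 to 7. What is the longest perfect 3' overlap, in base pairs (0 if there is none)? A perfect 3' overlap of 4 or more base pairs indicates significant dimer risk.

Longest perfect overlap: 5 complementary base pairs; significant dimer risk (threshold 4).

Last 7 bases (5'→3') — forward …TCCCCTA, reverse …TATAGGG.
Reverse complement of the reverse primer's last 7 bases: CCCTATA; its first k bases are the reverse complement of the reverse primer's last k bases, so a perfect k-base overlap needs the forward primer's last k bases to equal them.
Comparing (forward last k vs required): k=1: A vs C ✗; k=2: TA vs CC ✗; k=3: CTA vs CCC ✗; k=4: CCTA vs CCCT ✗; k=5: CCCTA vs CCCTA ✓; k=6: CCCCTA vs CCCTAT ✗; k=7: TCCCCTA vs CCCTATA ✗.
Only k = 5 is perfect, so the longest perfect 3' overlap is 5.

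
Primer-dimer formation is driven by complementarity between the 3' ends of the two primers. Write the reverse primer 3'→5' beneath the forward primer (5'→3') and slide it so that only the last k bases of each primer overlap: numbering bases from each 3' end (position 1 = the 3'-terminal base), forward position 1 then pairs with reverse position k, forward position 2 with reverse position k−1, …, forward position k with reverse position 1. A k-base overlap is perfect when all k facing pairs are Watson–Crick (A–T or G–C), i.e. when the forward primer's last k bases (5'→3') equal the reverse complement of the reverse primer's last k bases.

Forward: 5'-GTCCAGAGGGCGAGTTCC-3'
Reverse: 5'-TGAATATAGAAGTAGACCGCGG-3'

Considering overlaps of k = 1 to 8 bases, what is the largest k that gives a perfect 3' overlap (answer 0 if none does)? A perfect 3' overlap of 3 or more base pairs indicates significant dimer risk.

Longest perfect overlap: 2 complementary base pairs; below the dimer-risk threshold (threshold 3).

Last 8 bases (5'→3') — forward …CGAGTTCC, reverse …GACCGCGG.
Reverse complement of the reverse primer's last 8 bases: CCGCGGTC; its first k bases are the reverse complement of the reverse primer's last k bases, so a perfect k-base overlap needs the forward primer's last k bases to equal them.
Comparing (forward last k vs required): k=1: C vs C ✓; k=2: CC vs CC ✓; k=3: TCC vs CCG ✗; k=4: TTCC vs CCGC ✗; k=5: GTTCC vs CCGCG ✗; k=6: AGTTCC vs CCGCGG ✗; k=7: GAGTTCC vs CCGCGGT ✗; k=8: CGAGTTCC vs CCGCGGTC ✗.
Perfect overlaps at k = 1, 2; the largest is 2.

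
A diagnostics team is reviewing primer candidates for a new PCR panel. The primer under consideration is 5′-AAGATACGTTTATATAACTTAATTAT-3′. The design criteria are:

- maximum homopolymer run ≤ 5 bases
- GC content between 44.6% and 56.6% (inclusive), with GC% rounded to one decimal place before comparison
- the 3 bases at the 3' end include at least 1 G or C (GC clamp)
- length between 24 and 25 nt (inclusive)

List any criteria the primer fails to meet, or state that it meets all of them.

Fails: GC content, GC clamp, length.

Base counts: A=11, T=11, G=2, C=2 (length 26).
homopolymer run: longest run = 3 ✓
GC content: GC 4/26 = 15.4%, outside 44.6–56.6% ✗
GC clamp: 3' end TAT has 0 G/C, need ≥1 ✗
length: length 26, outside 24–25 ✗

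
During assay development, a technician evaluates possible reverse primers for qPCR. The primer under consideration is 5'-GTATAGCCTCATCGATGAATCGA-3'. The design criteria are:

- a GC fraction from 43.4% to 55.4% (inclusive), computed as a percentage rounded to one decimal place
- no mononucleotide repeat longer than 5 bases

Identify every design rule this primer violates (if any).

Base counts: A=7, T=6, G=5, C=5 (length 23).
GC content: GC 10/23 = 43.5% ✓
homopolymer run: longest run = 2 ✓

Meets all criteria.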